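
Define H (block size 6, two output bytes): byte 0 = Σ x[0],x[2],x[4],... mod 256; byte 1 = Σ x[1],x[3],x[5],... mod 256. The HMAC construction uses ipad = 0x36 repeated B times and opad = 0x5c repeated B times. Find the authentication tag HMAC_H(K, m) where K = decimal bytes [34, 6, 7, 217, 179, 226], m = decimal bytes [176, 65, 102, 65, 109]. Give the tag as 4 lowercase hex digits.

1512

Key decimal bytes [34, 6, 7, 217, 179, 226] = 22 06 07 d9 b3 e2 is exactly B = 6 bytes: K' = 22 06 07 d9 b3 e2.
K' ⊕ ipad = 14 30 31 ef 85 d4.  K' ⊕ opad = 7e 5a 5b 85 ef be.
Inner input = (K'⊕ipad) ∥ m = 14 30 31 ef 85 d4 ∥ b0 41 66 41 6d.
Inner hash: even-index sum = 589 mod 256 = 77; odd-index sum = 629 mod 256 = 117 → 4d 75.
Outer input = (K'⊕opad) ∥ inner = 7e 5a 5b 85 ef be ∥ 4d 75.
Outer hash (tag): even-index sum = 533 mod 256 = 21; odd-index sum = 530 mod 256 = 18 → 15 12.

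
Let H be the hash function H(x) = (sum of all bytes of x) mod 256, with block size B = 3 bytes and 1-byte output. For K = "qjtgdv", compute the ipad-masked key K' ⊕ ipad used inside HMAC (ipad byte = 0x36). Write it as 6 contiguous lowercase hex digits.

Key "qjtgdv" = 71 6a 74 67 64 76 is 6 bytes > B = 3, so hash it first: H(key) = 90, then zero-pad to 3 bytes: K' = 90 00 00.
XOR each byte with 0x36: 90⊕36=a6, 00⊕36=36, 00⊕36=36.

a63636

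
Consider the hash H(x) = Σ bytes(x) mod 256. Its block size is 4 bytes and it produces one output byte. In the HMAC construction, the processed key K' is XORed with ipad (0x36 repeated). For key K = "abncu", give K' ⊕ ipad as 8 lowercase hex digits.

Key "abncu" = 61 62 6e 63 75 is 5 bytes > B = 4, so hash it first: H(key) = 09, then zero-pad to 4 bytes: K' = 09 00 00 00.
XOR each byte with 0x36: 09⊕36=3f, 00⊕36=36, 00⊕36=36, 00⊕36=36.

3f363636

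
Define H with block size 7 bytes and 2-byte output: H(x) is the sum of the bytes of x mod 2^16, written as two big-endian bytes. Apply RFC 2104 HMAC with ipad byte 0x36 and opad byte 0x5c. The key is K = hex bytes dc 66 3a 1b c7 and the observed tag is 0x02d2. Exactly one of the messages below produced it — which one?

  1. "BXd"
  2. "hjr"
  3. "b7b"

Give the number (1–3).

Key hex bytes dc 66 3a 1b c7 is 5 bytes ≤ B = 7; zero-pad to 7 bytes: K' = dc 66 3a 1b c7 00 00.
K' ⊕ ipad = ea 50 0c 2d f1 36 36; K' ⊕ opad = 80 3a 66 47 9b 5c 5c.
m1: inner = H(ea 50 0c 2d f1 36 36 42 58 64) = 03 ce; tag = H(80 3a 66 47 9b 5c 5c 03 ce) = 038b
m2: inner = H(ea 50 0c 2d f1 36 36 68 6a 72) = 04 14; tag = H(80 3a 66 47 9b 5c 5c 04 14) = 02d2 ← matches
m3: inner = H(ea 50 0c 2d f1 36 36 62 37 62) = 03 cb; tag = H(80 3a 66 47 9b 5c 5c 03 cb) = 0388

2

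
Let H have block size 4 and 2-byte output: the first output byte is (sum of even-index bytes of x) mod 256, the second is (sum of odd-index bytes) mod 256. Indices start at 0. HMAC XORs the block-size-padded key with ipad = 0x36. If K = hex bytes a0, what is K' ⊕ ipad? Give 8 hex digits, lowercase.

96363636

Key hex bytes a0 is 1 byte ≤ B = 4; zero-pad to 4 bytes: K' = a0 00 00 00.
XOR each byte with 0x36: a0⊕36=96, 00⊕36=36, 00⊕36=36, 00⊕36=36.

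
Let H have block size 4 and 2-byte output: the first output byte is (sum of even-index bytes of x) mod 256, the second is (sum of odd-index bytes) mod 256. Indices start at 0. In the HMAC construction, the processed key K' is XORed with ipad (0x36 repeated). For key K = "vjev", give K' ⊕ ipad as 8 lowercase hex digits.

405c5340

Key "vjev" = 76 6a 65 76 is exactly B = 4 bytes: K' = 76 6a 65 76.
XOR each byte with 0x36: 76⊕36=40, 6a⊕36=5c, 65⊕36=53, 76⊕36=40.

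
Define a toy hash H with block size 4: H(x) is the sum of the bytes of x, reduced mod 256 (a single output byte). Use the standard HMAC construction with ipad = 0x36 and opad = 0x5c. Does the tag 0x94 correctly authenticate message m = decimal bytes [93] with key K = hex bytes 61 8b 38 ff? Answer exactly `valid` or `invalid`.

invalid

Key hex bytes 61 8b 38 ff is exactly B = 4 bytes: K' = 61 8b 38 ff.
K' ⊕ ipad = 57 bd 0e c9; K' ⊕ opad = 3d d7 64 a3.
Inner hash: sum = 87+189+14+201+93 = 584; mod 256 = 72 → 48.
Outer hash (recomputed tag): sum = 61+215+100+163+72 = 611; mod 256 = 99 → 63.
Recomputed tag = 63; claimed = 94 → mismatch.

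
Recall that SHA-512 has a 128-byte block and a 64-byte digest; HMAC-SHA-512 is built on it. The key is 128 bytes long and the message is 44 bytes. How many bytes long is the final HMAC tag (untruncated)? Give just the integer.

64

The tag is one SHA-512 digest: 64 bytes.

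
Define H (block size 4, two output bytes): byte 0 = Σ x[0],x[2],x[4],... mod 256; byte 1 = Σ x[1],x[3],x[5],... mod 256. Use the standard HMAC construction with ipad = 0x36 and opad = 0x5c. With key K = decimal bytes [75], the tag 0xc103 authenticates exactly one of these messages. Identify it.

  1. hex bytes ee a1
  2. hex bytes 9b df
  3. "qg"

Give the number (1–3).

2

Key decimal bytes [75] = 4b is 1 byte ≤ B = 4; zero-pad to 4 bytes: K' = 4b 00 00 00.
K' ⊕ ipad = 7d 36 36 36; K' ⊕ opad = 17 5c 5c 5c.
m1: inner = H(7d 36 36 36 ee a1) = a1 0d; tag = H(17 5c 5c 5c a1 0d) = 14c5
m2: inner = H(7d 36 36 36 9b df) = 4e 4b; tag = H(17 5c 5c 5c 4e 4b) = c103 ← matches
m3: inner = H(7d 36 36 36 71 67) = 24 d3; tag = H(17 5c 5c 5c 24 d3) = 978b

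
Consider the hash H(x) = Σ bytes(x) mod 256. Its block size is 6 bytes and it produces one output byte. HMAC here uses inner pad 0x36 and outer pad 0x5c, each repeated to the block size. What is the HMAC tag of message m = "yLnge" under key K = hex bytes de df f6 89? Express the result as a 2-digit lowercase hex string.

Key hex bytes de df f6 89 is 4 bytes ≤ B = 6; zero-pad to 6 bytes: K' = de df f6 89 00 00.
K' ⊕ ipad = e8 e9 c0 bf 36 36.  K' ⊕ opad = 82 83 aa d5 5c 5c.
Inner input = (K'⊕ipad) ∥ m = e8 e9 c0 bf 36 36 ∥ 79 4c 6e 67 65.
Inner hash: sum = 232+233+192+191+54+54+121+76+110+103+101 = 1467; mod 256 = 187 → bb.
Outer input = (K'⊕opad) ∥ inner = 82 83 aa d5 5c 5c ∥ bb.
Outer hash (tag): sum = 130+131+170+213+92+92+187 = 1015; mod 256 = 247 → f7.

f7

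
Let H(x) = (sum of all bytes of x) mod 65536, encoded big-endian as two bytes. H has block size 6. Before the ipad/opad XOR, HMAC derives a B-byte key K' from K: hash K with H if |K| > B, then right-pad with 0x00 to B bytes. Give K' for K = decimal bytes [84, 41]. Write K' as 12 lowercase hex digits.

Key decimal bytes [84, 41] = 54 29 is 2 bytes ≤ B = 6; zero-pad to 6 bytes: K' = 54 29 00 00 00 00.

542900000000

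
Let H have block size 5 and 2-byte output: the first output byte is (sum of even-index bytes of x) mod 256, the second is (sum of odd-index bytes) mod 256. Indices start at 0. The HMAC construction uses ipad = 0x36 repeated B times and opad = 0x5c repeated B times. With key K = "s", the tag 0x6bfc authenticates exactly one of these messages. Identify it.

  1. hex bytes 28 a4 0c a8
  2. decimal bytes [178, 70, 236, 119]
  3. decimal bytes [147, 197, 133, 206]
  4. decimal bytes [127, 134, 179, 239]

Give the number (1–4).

3

Key "s" = 73 is 1 byte ≤ B = 5; zero-pad to 5 bytes: K' = 73 00 00 00 00.
K' ⊕ ipad = 45 36 36 36 36; K' ⊕ opad = 2f 5c 5c 5c 5c.
m1: inner = H(45 36 36 36 36 28 a4 0c a8) = fd a0; tag = H(2f 5c 5c 5c 5c fd a0) = 87b5
m2: inner = H(45 36 36 36 36 b2 46 ec 77) = 6e 0a; tag = H(2f 5c 5c 5c 5c 6e 0a) = f126
m3: inner = H(45 36 36 36 36 93 c5 85 ce) = 44 84; tag = H(2f 5c 5c 5c 5c 44 84) = 6bfc ← matches
m4: inner = H(45 36 36 36 36 7f 86 b3 ef) = 26 9e; tag = H(2f 5c 5c 5c 5c 26 9e) = 85de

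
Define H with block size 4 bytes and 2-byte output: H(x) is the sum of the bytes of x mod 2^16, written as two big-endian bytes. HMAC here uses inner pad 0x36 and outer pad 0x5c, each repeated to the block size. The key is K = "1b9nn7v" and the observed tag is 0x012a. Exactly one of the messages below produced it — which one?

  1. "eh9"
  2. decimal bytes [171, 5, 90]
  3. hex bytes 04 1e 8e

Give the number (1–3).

1

Key "1b9nn7v" = 31 62 39 6e 6e 37 76 is 7 bytes > B = 4, so hash it first: H(key) = 02 55, then zero-pad to 4 bytes: K' = 02 55 00 00.
K' ⊕ ipad = 34 63 36 36; K' ⊕ opad = 5e 09 5c 5c.
m1: inner = H(34 63 36 36 65 68 39) = 02 09; tag = H(5e 09 5c 5c 02 09) = 012a ← matches
m2: inner = H(34 63 36 36 ab 05 5a) = 02 0d; tag = H(5e 09 5c 5c 02 0d) = 012e
m3: inner = H(34 63 36 36 04 1e 8e) = 01 b3; tag = H(5e 09 5c 5c 01 b3) = 01d3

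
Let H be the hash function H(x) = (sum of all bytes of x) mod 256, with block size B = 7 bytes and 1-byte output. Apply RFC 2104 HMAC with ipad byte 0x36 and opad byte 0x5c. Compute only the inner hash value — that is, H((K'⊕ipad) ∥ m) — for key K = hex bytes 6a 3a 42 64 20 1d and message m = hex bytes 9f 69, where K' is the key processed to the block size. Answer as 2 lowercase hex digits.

Key hex bytes 6a 3a 42 64 20 1d is 6 bytes ≤ B = 7; zero-pad to 7 bytes: K' = 6a 3a 42 64 20 1d 00.
K' ⊕ ipad = 5c 0c 74 52 16 2b 36.
Inner input = 5c 0c 74 52 16 2b 36 ∥ 9f 69.
Inner hash: sum = 92+12+116+82+22+43+54+159+105 = 685; mod 256 = 173 → ad.

ad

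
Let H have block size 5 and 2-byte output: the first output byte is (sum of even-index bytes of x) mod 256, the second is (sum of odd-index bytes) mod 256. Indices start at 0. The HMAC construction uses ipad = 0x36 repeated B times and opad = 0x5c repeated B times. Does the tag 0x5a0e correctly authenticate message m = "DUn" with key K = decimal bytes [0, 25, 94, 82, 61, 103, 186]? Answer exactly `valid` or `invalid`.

Key decimal bytes [0, 25, 94, 82, 61, 103, 186] = 00 19 5e 52 3d 67 ba is 7 bytes > B = 5, so hash it first: H(key) = 55 d2, then zero-pad to 5 bytes: K' = 55 d2 00 00 00.
K' ⊕ ipad = 63 e4 36 36 36; K' ⊕ opad = 09 8e 5c 5c 5c.
Inner hash: even-index sum = 292 mod 256 = 36; odd-index sum = 460 mod 256 = 204 → 24 cc.
Outer hash (recomputed tag): even-index sum = 397 mod 256 = 141; odd-index sum = 270 mod 256 = 14 → 8d 0e.
Recomputed tag = 8d0e; claimed = 5a0e → mismatch.

invalid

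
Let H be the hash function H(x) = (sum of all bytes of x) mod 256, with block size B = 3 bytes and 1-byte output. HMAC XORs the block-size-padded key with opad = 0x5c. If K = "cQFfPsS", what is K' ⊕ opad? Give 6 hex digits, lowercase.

Key "cQFfPsS" = 63 51 46 66 50 73 53 is 7 bytes > B = 3, so hash it first: H(key) = 76, then zero-pad to 3 bytes: K' = 76 00 00.
XOR each byte with 0x5c: 76⊕5c=2a, 00⊕5c=5c, 00⊕5c=5c.

2a5c5c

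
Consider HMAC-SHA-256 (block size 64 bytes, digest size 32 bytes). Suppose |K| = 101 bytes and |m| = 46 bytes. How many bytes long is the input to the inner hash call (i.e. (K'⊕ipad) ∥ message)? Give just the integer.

110

Key is 101 > 64 bytes, so it is hashed to 32 bytes then zero-padded to 64: |K'| = 64.
Inner input = (K'⊕ipad) ∥ m → 64 + 46 = 110 bytes.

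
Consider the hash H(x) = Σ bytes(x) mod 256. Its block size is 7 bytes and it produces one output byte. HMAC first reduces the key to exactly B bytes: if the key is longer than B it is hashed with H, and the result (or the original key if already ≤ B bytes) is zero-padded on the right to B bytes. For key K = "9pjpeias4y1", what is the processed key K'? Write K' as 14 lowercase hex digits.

|K| = 11 > B = 7, so first hash the key.
H(K): sum = 57+112+106+112+101+105+97+115+52+121+49 = 1027; mod 256 = 3 → 03.
Zero-pad H(K) = 03 to 7 bytes: K' = 03 00 00 00 00 00 00.

03000000000000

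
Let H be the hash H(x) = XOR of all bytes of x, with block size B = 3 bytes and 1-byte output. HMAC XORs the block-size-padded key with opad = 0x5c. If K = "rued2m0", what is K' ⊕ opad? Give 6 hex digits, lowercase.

355c5c

Key "rued2m0" = 72 75 65 64 32 6d 30 is 7 bytes > B = 3, so hash it first: H(key) = 69, then zero-pad to 3 bytes: K' = 69 00 00.
XOR each byte with 0x5c: 69⊕5c=35, 00⊕5c=5c, 00⊕5c=5c.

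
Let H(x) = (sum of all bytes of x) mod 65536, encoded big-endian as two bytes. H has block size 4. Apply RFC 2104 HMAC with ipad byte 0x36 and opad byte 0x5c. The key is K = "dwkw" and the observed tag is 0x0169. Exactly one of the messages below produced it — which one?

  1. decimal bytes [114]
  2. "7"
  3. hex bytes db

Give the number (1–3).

Key "dwkw" = 64 77 6b 77 is exactly B = 4 bytes: K' = 64 77 6b 77.
K' ⊕ ipad = 52 41 5d 41; K' ⊕ opad = 38 2b 37 2b.
m1: inner = H(52 41 5d 41 72) = 01 a3; tag = H(38 2b 37 2b 01 a3) = 0169 ← matches
m2: inner = H(52 41 5d 41 37) = 01 68; tag = H(38 2b 37 2b 01 68) = 012e
m3: inner = H(52 41 5d 41 db) = 02 0c; tag = H(38 2b 37 2b 02 0c) = 00d3

1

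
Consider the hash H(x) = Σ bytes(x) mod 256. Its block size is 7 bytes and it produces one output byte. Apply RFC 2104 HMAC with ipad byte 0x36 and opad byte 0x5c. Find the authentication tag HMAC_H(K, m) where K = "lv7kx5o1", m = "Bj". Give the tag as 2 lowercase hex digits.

Key "lv7kx5o1" = 6c 76 37 6b 78 35 6f 31 is 8 bytes > B = 7, so hash it first: H(key) = d1, then zero-pad to 7 bytes: K' = d1 00 00 00 00 00 00.
K' ⊕ ipad = e7 36 36 36 36 36 36.  K' ⊕ opad = 8d 5c 5c 5c 5c 5c 5c.
Inner input = (K'⊕ipad) ∥ m = e7 36 36 36 36 36 36 ∥ 42 6a.
Inner hash: sum = 231+54+54+54+54+54+54+66+106 = 727; mod 256 = 215 → d7.
Outer input = (K'⊕opad) ∥ inner = 8d 5c 5c 5c 5c 5c 5c ∥ d7.
Outer hash (tag): sum = 141+92+92+92+92+92+92+215 = 908; mod 256 = 140 → 8c.

8c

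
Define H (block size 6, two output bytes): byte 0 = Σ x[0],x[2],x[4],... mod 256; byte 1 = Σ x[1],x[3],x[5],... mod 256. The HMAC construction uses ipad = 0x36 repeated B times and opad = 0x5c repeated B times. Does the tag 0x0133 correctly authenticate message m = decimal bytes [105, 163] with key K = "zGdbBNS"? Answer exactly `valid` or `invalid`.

Key "zGdbBNS" = 7a 47 64 62 42 4e 53 is 7 bytes > B = 6, so hash it first: H(key) = 73 f7, then zero-pad to 6 bytes: K' = 73 f7 00 00 00 00.
K' ⊕ ipad = 45 c1 36 36 36 36; K' ⊕ opad = 2f ab 5c 5c 5c 5c.
Inner hash: even-index sum = 282 mod 256 = 26; odd-index sum = 464 mod 256 = 208 → 1a d0.
Outer hash (recomputed tag): even-index sum = 257 mod 256 = 1; odd-index sum = 563 mod 256 = 51 → 01 33.
Recomputed tag = 0133; claimed = 0133 → match.

valid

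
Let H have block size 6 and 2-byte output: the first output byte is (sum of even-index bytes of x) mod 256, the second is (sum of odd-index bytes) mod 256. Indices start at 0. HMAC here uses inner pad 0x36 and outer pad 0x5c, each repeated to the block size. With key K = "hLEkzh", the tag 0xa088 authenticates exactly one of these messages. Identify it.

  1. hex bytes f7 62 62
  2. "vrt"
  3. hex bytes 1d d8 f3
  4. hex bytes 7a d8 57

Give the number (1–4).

Key "hLEkzh" = 68 4c 45 6b 7a 68 is exactly B = 6 bytes: K' = 68 4c 45 6b 7a 68.
K' ⊕ ipad = 5e 7a 73 5d 4c 5e; K' ⊕ opad = 34 10 19 37 26 34.
m1: inner = H(5e 7a 73 5d 4c 5e f7 62 62) = 76 97; tag = H(34 10 19 37 26 34 76 97) = e912
m2: inner = H(5e 7a 73 5d 4c 5e 76 72 74) = 07 a7; tag = H(34 10 19 37 26 34 07 a7) = 7a22
m3: inner = H(5e 7a 73 5d 4c 5e 1d d8 f3) = 2d 0d; tag = H(34 10 19 37 26 34 2d 0d) = a088 ← matches
m4: inner = H(5e 7a 73 5d 4c 5e 7a d8 57) = ee 0d; tag = H(34 10 19 37 26 34 ee 0d) = 6188

3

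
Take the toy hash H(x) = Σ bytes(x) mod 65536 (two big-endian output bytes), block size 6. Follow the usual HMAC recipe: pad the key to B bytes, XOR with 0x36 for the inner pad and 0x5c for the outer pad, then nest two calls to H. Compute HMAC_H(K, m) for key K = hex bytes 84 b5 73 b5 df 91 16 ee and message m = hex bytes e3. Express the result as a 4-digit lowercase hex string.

0323

Key hex bytes 84 b5 73 b5 df 91 16 ee is 8 bytes > B = 6, so hash it first: H(key) = 04 d5, then zero-pad to 6 bytes: K' = 04 d5 00 00 00 00.
K' ⊕ ipad = 32 e3 36 36 36 36.  K' ⊕ opad = 58 89 5c 5c 5c 5c.
Inner input = (K'⊕ipad) ∥ m = 32 e3 36 36 36 36 ∥ e3.
Inner hash: sum = 50+227+54+54+54+54+227 = 720 → 02 d0.
Outer input = (K'⊕opad) ∥ inner = 58 89 5c 5c 5c 5c ∥ 02 d0.
Outer hash (tag): sum = 88+137+92+92+92+92+2+208 = 803 → 03 23.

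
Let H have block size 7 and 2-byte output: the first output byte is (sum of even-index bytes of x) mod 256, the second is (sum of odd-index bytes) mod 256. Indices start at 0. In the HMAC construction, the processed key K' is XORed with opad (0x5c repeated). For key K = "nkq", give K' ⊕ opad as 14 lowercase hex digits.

32372d5c5c5c5c

Key "nkq" = 6e 6b 71 is 3 bytes ≤ B = 7; zero-pad to 7 bytes: K' = 6e 6b 71 00 00 00 00.
XOR each byte with 0x5c: 6e⊕5c=32, 6b⊕5c=37, 71⊕5c=2d, 00⊕5c=5c, 00⊕5c=5c, 00⊕5c=5c, 00⊕5c=5c.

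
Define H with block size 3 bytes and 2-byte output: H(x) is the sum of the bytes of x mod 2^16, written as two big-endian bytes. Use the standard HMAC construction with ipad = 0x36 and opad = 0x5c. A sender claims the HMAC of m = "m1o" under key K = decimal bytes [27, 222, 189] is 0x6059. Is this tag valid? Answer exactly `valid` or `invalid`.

invalid

Key decimal bytes [27, 222, 189] = 1b de bd is exactly B = 3 bytes: K' = 1b de bd.
K' ⊕ ipad = 2d e8 8b; K' ⊕ opad = 47 82 e1.
Inner hash: sum = 45+232+139+109+49+111 = 685 → 02 ad.
Outer hash (recomputed tag): sum = 71+130+225+2+173 = 601 → 02 59.
Recomputed tag = 0259; claimed = 6059 → mismatch.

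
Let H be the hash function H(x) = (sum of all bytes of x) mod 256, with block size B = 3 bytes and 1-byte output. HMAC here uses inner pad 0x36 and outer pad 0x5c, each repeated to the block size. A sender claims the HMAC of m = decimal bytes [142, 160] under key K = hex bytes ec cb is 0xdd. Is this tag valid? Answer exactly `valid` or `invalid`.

invalid

Key hex bytes ec cb is 2 bytes ≤ B = 3; zero-pad to 3 bytes: K' = ec cb 00.
K' ⊕ ipad = da fd 36; K' ⊕ opad = b0 97 5c.
Inner hash: sum = 218+253+54+142+160 = 827; mod 256 = 59 → 3b.
Outer hash (recomputed tag): sum = 176+151+92+59 = 478; mod 256 = 222 → de.
Recomputed tag = de; claimed = dd → mismatch.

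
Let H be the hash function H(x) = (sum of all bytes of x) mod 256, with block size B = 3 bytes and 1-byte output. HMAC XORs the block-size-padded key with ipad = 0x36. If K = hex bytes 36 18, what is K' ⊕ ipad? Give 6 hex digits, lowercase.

002e36

Key hex bytes 36 18 is 2 bytes ≤ B = 3; zero-pad to 3 bytes: K' = 36 18 00.
XOR each byte with 0x36: 36⊕36=00, 18⊕36=2e, 00⊕36=36.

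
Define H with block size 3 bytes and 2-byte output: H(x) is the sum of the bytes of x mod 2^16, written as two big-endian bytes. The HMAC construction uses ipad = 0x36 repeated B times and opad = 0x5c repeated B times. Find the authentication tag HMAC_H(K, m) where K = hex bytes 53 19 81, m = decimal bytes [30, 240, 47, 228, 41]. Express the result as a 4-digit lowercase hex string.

01c9

Key hex bytes 53 19 81 is exactly B = 3 bytes: K' = 53 19 81.
K' ⊕ ipad = 65 2f b7.  K' ⊕ opad = 0f 45 dd.
Inner input = (K'⊕ipad) ∥ m = 65 2f b7 ∥ 1e f0 2f e4 29.
Inner hash: sum = 101+47+183+30+240+47+228+41 = 917 → 03 95.
Outer input = (K'⊕opad) ∥ inner = 0f 45 dd ∥ 03 95.
Outer hash (tag): sum = 15+69+221+3+149 = 457 → 01 c9.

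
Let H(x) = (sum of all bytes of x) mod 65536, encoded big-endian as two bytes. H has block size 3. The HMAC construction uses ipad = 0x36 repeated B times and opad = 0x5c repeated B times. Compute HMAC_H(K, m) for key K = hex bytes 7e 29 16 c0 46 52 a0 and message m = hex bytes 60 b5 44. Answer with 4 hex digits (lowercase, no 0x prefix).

01eb

Key hex bytes 7e 29 16 c0 46 52 a0 is 7 bytes > B = 3, so hash it first: H(key) = 02 b5, then zero-pad to 3 bytes: K' = 02 b5 00.
K' ⊕ ipad = 34 83 36.  K' ⊕ opad = 5e e9 5c.
Inner input = (K'⊕ipad) ∥ m = 34 83 36 ∥ 60 b5 44.
Inner hash: sum = 52+131+54+96+181+68 = 582 → 02 46.
Outer input = (K'⊕opad) ∥ inner = 5e e9 5c ∥ 02 46.
Outer hash (tag): sum = 94+233+92+2+70 = 491 → 01 eb.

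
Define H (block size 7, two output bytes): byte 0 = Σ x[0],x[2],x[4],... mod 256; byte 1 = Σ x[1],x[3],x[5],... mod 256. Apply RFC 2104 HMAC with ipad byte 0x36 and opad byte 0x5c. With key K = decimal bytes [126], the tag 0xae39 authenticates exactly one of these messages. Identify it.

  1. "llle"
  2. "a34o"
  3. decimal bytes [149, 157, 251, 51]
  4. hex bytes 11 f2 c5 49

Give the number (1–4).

4

Key decimal bytes [126] = 7e is 1 byte ≤ B = 7; zero-pad to 7 bytes: K' = 7e 00 00 00 00 00 00.
K' ⊕ ipad = 48 36 36 36 36 36 36; K' ⊕ opad = 22 5c 5c 5c 5c 5c 5c.
m1: inner = H(48 36 36 36 36 36 36 6c 6c 6c 65) = bb 7a; tag = H(22 5c 5c 5c 5c 5c 5c bb 7a) = b0cf
m2: inner = H(48 36 36 36 36 36 36 61 33 34 6f) = 8c 37; tag = H(22 5c 5c 5c 5c 5c 5c 8c 37) = 6da0
m3: inner = H(48 36 36 36 36 36 36 95 9d fb 33) = ba 32; tag = H(22 5c 5c 5c 5c 5c 5c ba 32) = 68ce
m4: inner = H(48 36 36 36 36 36 36 11 f2 c5 49) = 25 78; tag = H(22 5c 5c 5c 5c 5c 5c 25 78) = ae39 ← matches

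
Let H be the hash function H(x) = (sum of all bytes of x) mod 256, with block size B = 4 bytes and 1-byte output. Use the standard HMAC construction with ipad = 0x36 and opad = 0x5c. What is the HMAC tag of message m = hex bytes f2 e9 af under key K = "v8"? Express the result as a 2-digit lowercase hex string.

Key "v8" = 76 38 is 2 bytes ≤ B = 4; zero-pad to 4 bytes: K' = 76 38 00 00.
K' ⊕ ipad = 40 0e 36 36.  K' ⊕ opad = 2a 64 5c 5c.
Inner input = (K'⊕ipad) ∥ m = 40 0e 36 36 ∥ f2 e9 af.
Inner hash: sum = 64+14+54+54+242+233+175 = 836; mod 256 = 68 → 44.
Outer input = (K'⊕opad) ∥ inner = 2a 64 5c 5c ∥ 44.
Outer hash (tag): sum = 42+100+92+92+68 = 394; mod 256 = 138 → 8a.

8a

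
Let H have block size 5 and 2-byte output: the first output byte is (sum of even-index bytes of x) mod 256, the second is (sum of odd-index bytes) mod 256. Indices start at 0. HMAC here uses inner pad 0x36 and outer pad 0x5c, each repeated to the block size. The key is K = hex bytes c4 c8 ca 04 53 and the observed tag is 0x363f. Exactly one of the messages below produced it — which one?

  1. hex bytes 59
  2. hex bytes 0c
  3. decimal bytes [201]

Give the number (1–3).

3

Key hex bytes c4 c8 ca 04 53 is exactly B = 5 bytes: K' = c4 c8 ca 04 53.
K' ⊕ ipad = f2 fe fc 32 65; K' ⊕ opad = 98 94 96 58 0f.
m1: inner = H(f2 fe fc 32 65 59) = 53 89; tag = H(98 94 96 58 0f 53 89) = c63f
m2: inner = H(f2 fe fc 32 65 0c) = 53 3c; tag = H(98 94 96 58 0f 53 3c) = 793f
m3: inner = H(f2 fe fc 32 65 c9) = 53 f9; tag = H(98 94 96 58 0f 53 f9) = 363f ← matches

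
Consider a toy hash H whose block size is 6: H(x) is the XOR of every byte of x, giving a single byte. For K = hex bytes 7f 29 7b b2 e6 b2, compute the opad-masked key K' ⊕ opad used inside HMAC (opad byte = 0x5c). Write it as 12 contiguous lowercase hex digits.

Key hex bytes 7f 29 7b b2 e6 b2 is exactly B = 6 bytes: K' = 7f 29 7b b2 e6 b2.
XOR each byte with 0x5c: 7f⊕5c=23, 29⊕5c=75, 7b⊕5c=27, b2⊕5c=ee, e6⊕5c=ba, b2⊕5c=ee.

237527eebaee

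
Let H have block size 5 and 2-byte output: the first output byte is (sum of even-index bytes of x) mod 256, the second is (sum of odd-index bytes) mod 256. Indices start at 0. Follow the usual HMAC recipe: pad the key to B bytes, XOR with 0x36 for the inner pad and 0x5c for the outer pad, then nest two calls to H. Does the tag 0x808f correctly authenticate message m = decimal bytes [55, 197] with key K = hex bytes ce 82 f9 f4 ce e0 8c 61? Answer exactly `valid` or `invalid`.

invalid

Key hex bytes ce 82 f9 f4 ce e0 8c 61 is 8 bytes > B = 5, so hash it first: H(key) = 21 b7, then zero-pad to 5 bytes: K' = 21 b7 00 00 00.
K' ⊕ ipad = 17 81 36 36 36; K' ⊕ opad = 7d eb 5c 5c 5c.
Inner hash: even-index sum = 328 mod 256 = 72; odd-index sum = 238 mod 256 = 238 → 48 ee.
Outer hash (recomputed tag): even-index sum = 547 mod 256 = 35; odd-index sum = 399 mod 256 = 143 → 23 8f.
Recomputed tag = 238f; claimed = 808f → mismatch.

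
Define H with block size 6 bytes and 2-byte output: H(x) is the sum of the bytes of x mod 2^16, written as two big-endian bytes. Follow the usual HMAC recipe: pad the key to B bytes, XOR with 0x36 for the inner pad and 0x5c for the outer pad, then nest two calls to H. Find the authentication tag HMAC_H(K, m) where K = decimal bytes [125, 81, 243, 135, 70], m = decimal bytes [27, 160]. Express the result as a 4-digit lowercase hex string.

Key decimal bytes [125, 81, 243, 135, 70] = 7d 51 f3 87 46 is 5 bytes ≤ B = 6; zero-pad to 6 bytes: K' = 7d 51 f3 87 46 00.
K' ⊕ ipad = 4b 67 c5 b1 70 36.  K' ⊕ opad = 21 0d af db 1a 5c.
Inner input = (K'⊕ipad) ∥ m = 4b 67 c5 b1 70 36 ∥ 1b a0.
Inner hash: sum = 75+103+197+177+112+54+27+160 = 905 → 03 89.
Outer input = (K'⊕opad) ∥ inner = 21 0d af db 1a 5c ∥ 03 89.
Outer hash (tag): sum = 33+13+175+219+26+92+3+137 = 698 → 02 ba.

02ba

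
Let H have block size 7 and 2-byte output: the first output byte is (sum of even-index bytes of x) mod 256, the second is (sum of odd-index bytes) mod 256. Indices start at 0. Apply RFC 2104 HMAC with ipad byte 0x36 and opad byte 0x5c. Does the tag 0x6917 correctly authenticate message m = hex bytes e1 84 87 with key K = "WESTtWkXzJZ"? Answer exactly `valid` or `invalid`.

Key "WESTtWkXzJZ" = 57 45 53 54 74 57 6b 58 7a 4a 5a is 11 bytes > B = 7, so hash it first: H(key) = 5d 92, then zero-pad to 7 bytes: K' = 5d 92 00 00 00 00 00.
K' ⊕ ipad = 6b a4 36 36 36 36 36; K' ⊕ opad = 01 ce 5c 5c 5c 5c 5c.
Inner hash: even-index sum = 401 mod 256 = 145; odd-index sum = 632 mod 256 = 120 → 91 78.
Outer hash (recomputed tag): even-index sum = 397 mod 256 = 141; odd-index sum = 535 mod 256 = 23 → 8d 17.
Recomputed tag = 8d17; claimed = 6917 → mismatch.

invalid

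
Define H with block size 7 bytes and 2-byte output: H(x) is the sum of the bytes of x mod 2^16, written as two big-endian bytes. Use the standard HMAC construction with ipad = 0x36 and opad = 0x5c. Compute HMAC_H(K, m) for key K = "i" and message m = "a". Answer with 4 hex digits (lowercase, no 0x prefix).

Key "i" = 69 is 1 byte ≤ B = 7; zero-pad to 7 bytes: K' = 69 00 00 00 00 00 00.
K' ⊕ ipad = 5f 36 36 36 36 36 36.  K' ⊕ opad = 35 5c 5c 5c 5c 5c 5c.
Inner input = (K'⊕ipad) ∥ m = 5f 36 36 36 36 36 36 ∥ 61.
Inner hash: sum = 95+54+54+54+54+54+54+97 = 516 → 02 04.
Outer input = (K'⊕opad) ∥ inner = 35 5c 5c 5c 5c 5c 5c ∥ 02 04.
Outer hash (tag): sum = 53+92+92+92+92+92+92+2+4 = 611 → 02 63.

0263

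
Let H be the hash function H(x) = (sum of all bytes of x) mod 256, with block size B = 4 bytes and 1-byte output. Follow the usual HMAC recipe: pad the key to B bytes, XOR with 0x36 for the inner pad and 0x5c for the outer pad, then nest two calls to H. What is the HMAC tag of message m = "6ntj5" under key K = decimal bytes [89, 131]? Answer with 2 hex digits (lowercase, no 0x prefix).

Key decimal bytes [89, 131] = 59 83 is 2 bytes ≤ B = 4; zero-pad to 4 bytes: K' = 59 83 00 00.
K' ⊕ ipad = 6f b5 36 36.  K' ⊕ opad = 05 df 5c 5c.
Inner input = (K'⊕ipad) ∥ m = 6f b5 36 36 ∥ 36 6e 74 6a 35.
Inner hash: sum = 111+181+54+54+54+110+116+106+53 = 839; mod 256 = 71 → 47.
Outer input = (K'⊕opad) ∥ inner = 05 df 5c 5c ∥ 47.
Outer hash (tag): sum = 5+223+92+92+71 = 483; mod 256 = 227 → e3.

e3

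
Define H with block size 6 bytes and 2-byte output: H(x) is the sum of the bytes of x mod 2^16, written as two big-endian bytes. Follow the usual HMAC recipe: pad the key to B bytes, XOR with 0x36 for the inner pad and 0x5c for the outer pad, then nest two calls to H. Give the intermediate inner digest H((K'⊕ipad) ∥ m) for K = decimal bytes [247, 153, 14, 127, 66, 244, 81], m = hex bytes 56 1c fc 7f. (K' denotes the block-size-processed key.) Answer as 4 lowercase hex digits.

038c

Key decimal bytes [247, 153, 14, 127, 66, 244, 81] = f7 99 0e 7f 42 f4 51 is 7 bytes > B = 6, so hash it first: H(key) = 03 a4, then zero-pad to 6 bytes: K' = 03 a4 00 00 00 00.
K' ⊕ ipad = 35 92 36 36 36 36.
Inner input = 35 92 36 36 36 36 ∥ 56 1c fc 7f.
Inner hash: sum = 53+146+54+54+54+54+86+28+252+127 = 908 → 03 8c.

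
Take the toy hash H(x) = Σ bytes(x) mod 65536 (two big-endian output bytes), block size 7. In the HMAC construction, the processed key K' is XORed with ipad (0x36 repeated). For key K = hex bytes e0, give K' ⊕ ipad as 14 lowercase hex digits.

d6363636363636

Key hex bytes e0 is 1 byte ≤ B = 7; zero-pad to 7 bytes: K' = e0 00 00 00 00 00 00.
XOR each byte with 0x36: e0⊕36=d6, 00⊕36=36, 00⊕36=36, 00⊕36=36, 00⊕36=36, 00⊕36=36, 00⊕36=36.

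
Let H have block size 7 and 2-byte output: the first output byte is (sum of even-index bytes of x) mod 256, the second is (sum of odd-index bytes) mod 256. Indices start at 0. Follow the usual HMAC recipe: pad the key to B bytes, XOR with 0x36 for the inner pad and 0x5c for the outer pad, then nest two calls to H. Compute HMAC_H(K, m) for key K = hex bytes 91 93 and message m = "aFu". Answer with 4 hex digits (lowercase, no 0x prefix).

c816

Key hex bytes 91 93 is 2 bytes ≤ B = 7; zero-pad to 7 bytes: K' = 91 93 00 00 00 00 00.
K' ⊕ ipad = a7 a5 36 36 36 36 36.  K' ⊕ opad = cd cf 5c 5c 5c 5c 5c.
Inner input = (K'⊕ipad) ∥ m = a7 a5 36 36 36 36 36 ∥ 61 46 75.
Inner hash: even-index sum = 399 mod 256 = 143; odd-index sum = 487 mod 256 = 231 → 8f e7.
Outer input = (K'⊕opad) ∥ inner = cd cf 5c 5c 5c 5c 5c ∥ 8f e7.
Outer hash (tag): even-index sum = 712 mod 256 = 200; odd-index sum = 534 mod 256 = 22 → c8 16.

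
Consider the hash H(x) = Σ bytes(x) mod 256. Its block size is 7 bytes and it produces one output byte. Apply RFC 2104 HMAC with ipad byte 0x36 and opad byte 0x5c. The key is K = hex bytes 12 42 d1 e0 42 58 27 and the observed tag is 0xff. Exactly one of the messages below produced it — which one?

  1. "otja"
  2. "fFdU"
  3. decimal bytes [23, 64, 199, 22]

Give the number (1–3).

2

Key hex bytes 12 42 d1 e0 42 58 27 is exactly B = 7 bytes: K' = 12 42 d1 e0 42 58 27.
K' ⊕ ipad = 24 74 e7 d6 74 6e 11; K' ⊕ opad = 4e 1e 8d bc 1e 04 7b.
m1: inner = H(24 74 e7 d6 74 6e 11 6f 74 6a 61) = f6; tag = H(4e 1e 8d bc 1e 04 7b f6) = 48
m2: inner = H(24 74 e7 d6 74 6e 11 66 46 64 55) = ad; tag = H(4e 1e 8d bc 1e 04 7b ad) = ff ← matches
m3: inner = H(24 74 e7 d6 74 6e 11 17 40 c7 16) = 7c; tag = H(4e 1e 8d bc 1e 04 7b 7c) = ce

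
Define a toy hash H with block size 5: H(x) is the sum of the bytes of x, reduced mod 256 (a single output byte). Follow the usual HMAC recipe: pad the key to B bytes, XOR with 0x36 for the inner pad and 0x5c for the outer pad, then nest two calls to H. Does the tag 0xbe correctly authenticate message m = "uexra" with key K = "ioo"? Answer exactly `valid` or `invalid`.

Key "ioo" = 69 6f 6f is 3 bytes ≤ B = 5; zero-pad to 5 bytes: K' = 69 6f 6f 00 00.
K' ⊕ ipad = 5f 59 59 36 36; K' ⊕ opad = 35 33 33 5c 5c.
Inner hash: sum = 95+89+89+54+54+117+101+120+114+97 = 930; mod 256 = 162 → a2.
Outer hash (recomputed tag): sum = 53+51+51+92+92+162 = 501; mod 256 = 245 → f5.
Recomputed tag = f5; claimed = be → mismatch.

invalid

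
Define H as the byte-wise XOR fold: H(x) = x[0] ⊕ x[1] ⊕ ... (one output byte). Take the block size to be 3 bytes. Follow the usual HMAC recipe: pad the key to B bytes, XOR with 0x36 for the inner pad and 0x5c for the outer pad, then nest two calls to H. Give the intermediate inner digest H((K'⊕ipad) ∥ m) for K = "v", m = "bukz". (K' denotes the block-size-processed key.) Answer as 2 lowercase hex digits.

46

Key "v" = 76 is 1 byte ≤ B = 3; zero-pad to 3 bytes: K' = 76 00 00.
K' ⊕ ipad = 40 36 36.
Inner input = 40 36 36 ∥ 62 75 6b 7a.
Inner hash: XOR 40⊕36⊕36⊕62⊕75⊕6b⊕7a = 46.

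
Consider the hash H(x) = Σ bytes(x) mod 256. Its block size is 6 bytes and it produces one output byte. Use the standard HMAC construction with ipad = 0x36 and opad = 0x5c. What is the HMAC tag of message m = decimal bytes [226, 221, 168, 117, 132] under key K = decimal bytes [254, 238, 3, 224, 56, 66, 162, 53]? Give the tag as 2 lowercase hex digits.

Key decimal bytes [254, 238, 3, 224, 56, 66, 162, 53] = fe ee 03 e0 38 42 a2 35 is 8 bytes > B = 6, so hash it first: H(key) = 20, then zero-pad to 6 bytes: K' = 20 00 00 00 00 00.
K' ⊕ ipad = 16 36 36 36 36 36.  K' ⊕ opad = 7c 5c 5c 5c 5c 5c.
Inner input = (K'⊕ipad) ∥ m = 16 36 36 36 36 36 ∥ e2 dd a8 75 84.
Inner hash: sum = 22+54+54+54+54+54+226+221+168+117+132 = 1156; mod 256 = 132 → 84.
Outer input = (K'⊕opad) ∥ inner = 7c 5c 5c 5c 5c 5c ∥ 84.
Outer hash (tag): sum = 124+92+92+92+92+92+132 = 716; mod 256 = 204 → cc.

cc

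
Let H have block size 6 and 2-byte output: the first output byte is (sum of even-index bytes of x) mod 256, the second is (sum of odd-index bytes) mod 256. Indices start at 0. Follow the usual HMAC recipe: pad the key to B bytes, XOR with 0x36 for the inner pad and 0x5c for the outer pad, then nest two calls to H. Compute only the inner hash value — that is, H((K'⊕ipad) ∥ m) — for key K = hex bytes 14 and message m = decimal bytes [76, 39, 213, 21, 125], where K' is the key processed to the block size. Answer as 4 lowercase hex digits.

2cde

Key hex bytes 14 is 1 byte ≤ B = 6; zero-pad to 6 bytes: K' = 14 00 00 00 00 00.
K' ⊕ ipad = 22 36 36 36 36 36.
Inner input = 22 36 36 36 36 36 ∥ 4c 27 d5 15 7d.
Inner hash: even-index sum = 556 mod 256 = 44; odd-index sum = 222 mod 256 = 222 → 2c de.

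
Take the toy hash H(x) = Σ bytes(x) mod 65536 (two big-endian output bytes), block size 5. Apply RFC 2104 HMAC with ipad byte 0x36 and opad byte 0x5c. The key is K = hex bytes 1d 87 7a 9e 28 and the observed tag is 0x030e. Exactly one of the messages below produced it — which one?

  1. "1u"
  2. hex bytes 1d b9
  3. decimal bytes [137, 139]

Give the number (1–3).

Key hex bytes 1d 87 7a 9e 28 is exactly B = 5 bytes: K' = 1d 87 7a 9e 28.
K' ⊕ ipad = 2b b1 4c a8 1e; K' ⊕ opad = 41 db 26 c2 74.
m1: inner = H(2b b1 4c a8 1e 31 75) = 02 94; tag = H(41 db 26 c2 74 02 94) = 030e ← matches
m2: inner = H(2b b1 4c a8 1e 1d b9) = 02 c4; tag = H(41 db 26 c2 74 02 c4) = 033e
m3: inner = H(2b b1 4c a8 1e 89 8b) = 03 02; tag = H(41 db 26 c2 74 03 02) = 027d

1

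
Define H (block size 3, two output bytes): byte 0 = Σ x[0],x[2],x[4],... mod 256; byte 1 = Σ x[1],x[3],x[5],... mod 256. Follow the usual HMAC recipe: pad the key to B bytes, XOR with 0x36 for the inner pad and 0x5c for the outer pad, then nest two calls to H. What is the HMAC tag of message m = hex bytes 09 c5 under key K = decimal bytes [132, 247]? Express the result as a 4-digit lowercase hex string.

Key decimal bytes [132, 247] = 84 f7 is 2 bytes ≤ B = 3; zero-pad to 3 bytes: K' = 84 f7 00.
K' ⊕ ipad = b2 c1 36.  K' ⊕ opad = d8 ab 5c.
Inner input = (K'⊕ipad) ∥ m = b2 c1 36 ∥ 09 c5.
Inner hash: even-index sum = 429 mod 256 = 173; odd-index sum = 202 mod 256 = 202 → ad ca.
Outer input = (K'⊕opad) ∥ inner = d8 ab 5c ∥ ad ca.
Outer hash (tag): even-index sum = 510 mod 256 = 254; odd-index sum = 344 mod 256 = 88 → fe 58.

fe58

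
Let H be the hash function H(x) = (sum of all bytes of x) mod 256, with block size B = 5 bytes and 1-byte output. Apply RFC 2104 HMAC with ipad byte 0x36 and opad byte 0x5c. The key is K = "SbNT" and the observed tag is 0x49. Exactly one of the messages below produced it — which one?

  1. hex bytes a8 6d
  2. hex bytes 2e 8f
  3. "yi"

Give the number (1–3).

2

Key "SbNT" = 53 62 4e 54 is 4 bytes ≤ B = 5; zero-pad to 5 bytes: K' = 53 62 4e 54 00.
K' ⊕ ipad = 65 54 78 62 36; K' ⊕ opad = 0f 3e 12 08 5c.
m1: inner = H(65 54 78 62 36 a8 6d) = de; tag = H(0f 3e 12 08 5c de) = a1
m2: inner = H(65 54 78 62 36 2e 8f) = 86; tag = H(0f 3e 12 08 5c 86) = 49 ← matches
m3: inner = H(65 54 78 62 36 79 69) = ab; tag = H(0f 3e 12 08 5c ab) = 6e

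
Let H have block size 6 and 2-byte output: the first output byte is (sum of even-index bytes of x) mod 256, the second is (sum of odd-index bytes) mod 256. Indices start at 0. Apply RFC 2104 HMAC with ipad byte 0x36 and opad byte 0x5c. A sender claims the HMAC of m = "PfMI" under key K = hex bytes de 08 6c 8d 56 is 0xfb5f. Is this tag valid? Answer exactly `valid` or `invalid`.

Key hex bytes de 08 6c 8d 56 is 5 bytes ≤ B = 6; zero-pad to 6 bytes: K' = de 08 6c 8d 56 00.
K' ⊕ ipad = e8 3e 5a bb 60 36; K' ⊕ opad = 82 54 30 d1 0a 5c.
Inner hash: even-index sum = 575 mod 256 = 63; odd-index sum = 478 mod 256 = 222 → 3f de.
Outer hash (recomputed tag): even-index sum = 251 mod 256 = 251; odd-index sum = 607 mod 256 = 95 → fb 5f.
Recomputed tag = fb5f; claimed = fb5f → match.

valid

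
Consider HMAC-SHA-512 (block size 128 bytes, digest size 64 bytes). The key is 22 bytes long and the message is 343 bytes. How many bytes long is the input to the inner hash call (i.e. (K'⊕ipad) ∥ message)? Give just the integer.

Key is 22 ≤ 128 bytes, zero-padded: |K'| = 128.
Inner input = (K'⊕ipad) ∥ m → 128 + 343 = 471 bytes.

471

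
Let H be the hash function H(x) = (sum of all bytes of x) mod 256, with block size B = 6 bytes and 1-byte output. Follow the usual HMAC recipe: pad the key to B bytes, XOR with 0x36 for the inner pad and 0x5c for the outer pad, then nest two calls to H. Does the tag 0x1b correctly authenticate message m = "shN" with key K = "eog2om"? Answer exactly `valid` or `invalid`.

invalid

Key "eog2om" = 65 6f 67 32 6f 6d is exactly B = 6 bytes: K' = 65 6f 67 32 6f 6d.
K' ⊕ ipad = 53 59 51 04 59 5b; K' ⊕ opad = 39 33 3b 6e 33 31.
Inner hash: sum = 83+89+81+4+89+91+115+104+78 = 734; mod 256 = 222 → de.
Outer hash (recomputed tag): sum = 57+51+59+110+51+49+222 = 599; mod 256 = 87 → 57.
Recomputed tag = 57; claimed = 1b → mismatch.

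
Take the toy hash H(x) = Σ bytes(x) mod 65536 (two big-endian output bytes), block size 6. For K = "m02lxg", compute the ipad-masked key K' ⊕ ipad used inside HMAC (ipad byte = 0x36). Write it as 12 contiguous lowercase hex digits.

Key "m02lxg" = 6d 30 32 6c 78 67 is exactly B = 6 bytes: K' = 6d 30 32 6c 78 67.
XOR each byte with 0x36: 6d⊕36=5b, 30⊕36=06, 32⊕36=04, 6c⊕36=5a, 78⊕36=4e, 67⊕36=51.

5b06045a4e51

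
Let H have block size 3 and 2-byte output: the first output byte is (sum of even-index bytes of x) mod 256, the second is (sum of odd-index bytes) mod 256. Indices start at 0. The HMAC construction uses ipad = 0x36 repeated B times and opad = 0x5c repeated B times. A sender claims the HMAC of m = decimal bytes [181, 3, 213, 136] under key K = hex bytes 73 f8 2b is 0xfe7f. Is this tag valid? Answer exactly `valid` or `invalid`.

Key hex bytes 73 f8 2b is exactly B = 3 bytes: K' = 73 f8 2b.
K' ⊕ ipad = 45 ce 1d; K' ⊕ opad = 2f a4 77.
Inner hash: even-index sum = 237 mod 256 = 237; odd-index sum = 600 mod 256 = 88 → ed 58.
Outer hash (recomputed tag): even-index sum = 254 mod 256 = 254; odd-index sum = 401 mod 256 = 145 → fe 91.
Recomputed tag = fe91; claimed = fe7f → mismatch.

invalid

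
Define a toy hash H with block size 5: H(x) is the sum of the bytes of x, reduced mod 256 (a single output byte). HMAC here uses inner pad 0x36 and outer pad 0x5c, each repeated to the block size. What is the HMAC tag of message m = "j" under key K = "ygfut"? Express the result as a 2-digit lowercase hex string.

Key "ygfut" = 79 67 66 75 74 is exactly B = 5 bytes: K' = 79 67 66 75 74.
K' ⊕ ipad = 4f 51 50 43 42.  K' ⊕ opad = 25 3b 3a 29 28.
Inner input = (K'⊕ipad) ∥ m = 4f 51 50 43 42 ∥ 6a.
Inner hash: sum = 79+81+80+67+66+106 = 479; mod 256 = 223 → df.
Outer input = (K'⊕opad) ∥ inner = 25 3b 3a 29 28 ∥ df.
Outer hash (tag): sum = 37+59+58+41+40+223 = 458; mod 256 = 202 → ca.

ca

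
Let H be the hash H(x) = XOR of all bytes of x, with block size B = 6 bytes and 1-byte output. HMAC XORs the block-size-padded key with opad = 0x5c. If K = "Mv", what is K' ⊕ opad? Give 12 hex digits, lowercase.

112a5c5c5c5c

Key "Mv" = 4d 76 is 2 bytes ≤ B = 6; zero-pad to 6 bytes: K' = 4d 76 00 00 00 00.
XOR each byte with 0x5c: 4d⊕5c=11, 76⊕5c=2a, 00⊕5c=5c, 00⊕5c=5c, 00⊕5c=5c, 00⊕5c=5c.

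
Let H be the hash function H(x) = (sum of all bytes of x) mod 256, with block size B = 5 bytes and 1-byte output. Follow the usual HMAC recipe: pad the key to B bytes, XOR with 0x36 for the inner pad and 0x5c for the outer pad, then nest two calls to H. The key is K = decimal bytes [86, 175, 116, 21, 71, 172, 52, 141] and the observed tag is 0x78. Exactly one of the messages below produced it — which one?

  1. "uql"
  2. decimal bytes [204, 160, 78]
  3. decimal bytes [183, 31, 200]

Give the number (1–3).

3

Key decimal bytes [86, 175, 116, 21, 71, 172, 52, 141] = 56 af 74 15 47 ac 34 8d is 8 bytes > B = 5, so hash it first: H(key) = 42, then zero-pad to 5 bytes: K' = 42 00 00 00 00.
K' ⊕ ipad = 74 36 36 36 36; K' ⊕ opad = 1e 5c 5c 5c 5c.
m1: inner = H(74 36 36 36 36 75 71 6c) = 9e; tag = H(1e 5c 5c 5c 5c 9e) = 2c
m2: inner = H(74 36 36 36 36 cc a0 4e) = 06; tag = H(1e 5c 5c 5c 5c 06) = 94
m3: inner = H(74 36 36 36 36 b7 1f c8) = ea; tag = H(1e 5c 5c 5c 5c ea) = 78 ← matches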